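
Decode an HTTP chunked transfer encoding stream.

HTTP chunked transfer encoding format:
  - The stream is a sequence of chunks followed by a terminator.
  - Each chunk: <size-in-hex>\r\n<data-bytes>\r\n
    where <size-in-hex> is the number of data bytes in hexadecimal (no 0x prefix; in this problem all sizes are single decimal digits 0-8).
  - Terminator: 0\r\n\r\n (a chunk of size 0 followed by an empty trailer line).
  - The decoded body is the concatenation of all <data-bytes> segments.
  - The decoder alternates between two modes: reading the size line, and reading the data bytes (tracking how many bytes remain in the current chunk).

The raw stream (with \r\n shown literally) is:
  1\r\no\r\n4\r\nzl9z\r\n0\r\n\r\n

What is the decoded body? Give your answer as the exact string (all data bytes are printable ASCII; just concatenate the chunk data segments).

Chunk 1: stream[0..1]='1' size=0x1=1, data at stream[3..4]='o' -> body[0..1], body so far='o'
Chunk 2: stream[6..7]='4' size=0x4=4, data at stream[9..13]='zl9z' -> body[1..5], body so far='ozl9z'
Chunk 3: stream[15..16]='0' size=0 (terminator). Final body='ozl9z' (5 bytes)

Answer: ozl9z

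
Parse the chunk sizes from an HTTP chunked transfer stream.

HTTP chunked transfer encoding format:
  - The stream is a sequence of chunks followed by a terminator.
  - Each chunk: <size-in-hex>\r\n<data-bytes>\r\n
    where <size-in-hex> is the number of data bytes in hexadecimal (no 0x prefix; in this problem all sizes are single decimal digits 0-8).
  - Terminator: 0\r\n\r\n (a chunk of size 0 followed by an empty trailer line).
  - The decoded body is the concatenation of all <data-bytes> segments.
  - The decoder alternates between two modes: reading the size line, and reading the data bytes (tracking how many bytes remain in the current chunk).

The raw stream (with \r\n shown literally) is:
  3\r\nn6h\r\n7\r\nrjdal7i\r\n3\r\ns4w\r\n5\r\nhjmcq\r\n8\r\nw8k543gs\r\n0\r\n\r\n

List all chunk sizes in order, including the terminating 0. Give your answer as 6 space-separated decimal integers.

Answer: 3 7 3 5 8 0

Derivation:
Chunk 1: stream[0..1]='3' size=0x3=3, data at stream[3..6]='n6h' -> body[0..3], body so far='n6h'
Chunk 2: stream[8..9]='7' size=0x7=7, data at stream[11..18]='rjdal7i' -> body[3..10], body so far='n6hrjdal7i'
Chunk 3: stream[20..21]='3' size=0x3=3, data at stream[23..26]='s4w' -> body[10..13], body so far='n6hrjdal7is4w'
Chunk 4: stream[28..29]='5' size=0x5=5, data at stream[31..36]='hjmcq' -> body[13..18], body so far='n6hrjdal7is4whjmcq'
Chunk 5: stream[38..39]='8' size=0x8=8, data at stream[41..49]='w8k543gs' -> body[18..26], body so far='n6hrjdal7is4whjmcqw8k543gs'
Chunk 6: stream[51..52]='0' size=0 (terminator). Final body='n6hrjdal7is4whjmcqw8k543gs' (26 bytes)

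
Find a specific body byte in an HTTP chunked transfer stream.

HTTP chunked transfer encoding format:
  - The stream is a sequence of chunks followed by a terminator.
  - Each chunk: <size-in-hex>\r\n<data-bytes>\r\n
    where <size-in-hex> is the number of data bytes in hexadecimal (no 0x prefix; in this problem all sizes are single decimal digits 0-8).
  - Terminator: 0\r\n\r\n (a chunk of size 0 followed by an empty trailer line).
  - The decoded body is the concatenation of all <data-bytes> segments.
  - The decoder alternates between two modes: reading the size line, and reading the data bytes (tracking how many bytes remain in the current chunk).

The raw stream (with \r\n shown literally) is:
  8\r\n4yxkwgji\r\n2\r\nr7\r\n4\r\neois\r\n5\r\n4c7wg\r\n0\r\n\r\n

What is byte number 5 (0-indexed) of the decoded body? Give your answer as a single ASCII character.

Answer: g

Derivation:
Chunk 1: stream[0..1]='8' size=0x8=8, data at stream[3..11]='4yxkwgji' -> body[0..8], body so far='4yxkwgji'
Chunk 2: stream[13..14]='2' size=0x2=2, data at stream[16..18]='r7' -> body[8..10], body so far='4yxkwgjir7'
Chunk 3: stream[20..21]='4' size=0x4=4, data at stream[23..27]='eois' -> body[10..14], body so far='4yxkwgjir7eois'
Chunk 4: stream[29..30]='5' size=0x5=5, data at stream[32..37]='4c7wg' -> body[14..19], body so far='4yxkwgjir7eois4c7wg'
Chunk 5: stream[39..40]='0' size=0 (terminator). Final body='4yxkwgjir7eois4c7wg' (19 bytes)
Body byte 5 = 'g'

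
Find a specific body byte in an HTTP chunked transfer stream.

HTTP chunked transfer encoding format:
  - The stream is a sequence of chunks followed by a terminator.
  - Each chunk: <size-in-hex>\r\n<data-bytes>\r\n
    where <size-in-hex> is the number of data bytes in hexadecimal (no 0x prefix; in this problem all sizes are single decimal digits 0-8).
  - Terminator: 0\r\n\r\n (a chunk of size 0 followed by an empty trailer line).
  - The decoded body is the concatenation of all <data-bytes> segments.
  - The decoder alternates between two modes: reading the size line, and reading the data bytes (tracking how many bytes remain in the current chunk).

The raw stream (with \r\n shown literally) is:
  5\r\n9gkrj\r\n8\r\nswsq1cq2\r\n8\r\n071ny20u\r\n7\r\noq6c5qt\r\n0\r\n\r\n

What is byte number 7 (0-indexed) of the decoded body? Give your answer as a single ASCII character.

Chunk 1: stream[0..1]='5' size=0x5=5, data at stream[3..8]='9gkrj' -> body[0..5], body so far='9gkrj'
Chunk 2: stream[10..11]='8' size=0x8=8, data at stream[13..21]='swsq1cq2' -> body[5..13], body so far='9gkrjswsq1cq2'
Chunk 3: stream[23..24]='8' size=0x8=8, data at stream[26..34]='071ny20u' -> body[13..21], body so far='9gkrjswsq1cq2071ny20u'
Chunk 4: stream[36..37]='7' size=0x7=7, data at stream[39..46]='oq6c5qt' -> body[21..28], body so far='9gkrjswsq1cq2071ny20uoq6c5qt'
Chunk 5: stream[48..49]='0' size=0 (terminator). Final body='9gkrjswsq1cq2071ny20uoq6c5qt' (28 bytes)
Body byte 7 = 's'

Answer: s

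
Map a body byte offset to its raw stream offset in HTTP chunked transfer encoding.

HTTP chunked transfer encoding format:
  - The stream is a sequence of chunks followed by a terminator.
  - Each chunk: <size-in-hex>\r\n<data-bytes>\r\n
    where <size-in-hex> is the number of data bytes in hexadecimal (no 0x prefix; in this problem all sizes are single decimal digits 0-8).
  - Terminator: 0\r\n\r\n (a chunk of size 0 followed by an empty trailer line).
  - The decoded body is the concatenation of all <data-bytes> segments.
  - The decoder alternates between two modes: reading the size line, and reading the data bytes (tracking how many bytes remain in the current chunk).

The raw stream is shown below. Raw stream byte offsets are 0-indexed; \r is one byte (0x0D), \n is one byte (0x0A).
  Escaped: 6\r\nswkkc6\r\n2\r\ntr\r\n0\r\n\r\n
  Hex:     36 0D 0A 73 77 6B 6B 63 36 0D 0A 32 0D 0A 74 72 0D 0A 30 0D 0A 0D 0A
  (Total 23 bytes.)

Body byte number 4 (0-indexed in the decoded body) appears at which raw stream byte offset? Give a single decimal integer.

Answer: 7

Derivation:
Chunk 1: stream[0..1]='6' size=0x6=6, data at stream[3..9]='swkkc6' -> body[0..6], body so far='swkkc6'
Chunk 2: stream[11..12]='2' size=0x2=2, data at stream[14..16]='tr' -> body[6..8], body so far='swkkc6tr'
Chunk 3: stream[18..19]='0' size=0 (terminator). Final body='swkkc6tr' (8 bytes)
Body byte 4 at stream offset 7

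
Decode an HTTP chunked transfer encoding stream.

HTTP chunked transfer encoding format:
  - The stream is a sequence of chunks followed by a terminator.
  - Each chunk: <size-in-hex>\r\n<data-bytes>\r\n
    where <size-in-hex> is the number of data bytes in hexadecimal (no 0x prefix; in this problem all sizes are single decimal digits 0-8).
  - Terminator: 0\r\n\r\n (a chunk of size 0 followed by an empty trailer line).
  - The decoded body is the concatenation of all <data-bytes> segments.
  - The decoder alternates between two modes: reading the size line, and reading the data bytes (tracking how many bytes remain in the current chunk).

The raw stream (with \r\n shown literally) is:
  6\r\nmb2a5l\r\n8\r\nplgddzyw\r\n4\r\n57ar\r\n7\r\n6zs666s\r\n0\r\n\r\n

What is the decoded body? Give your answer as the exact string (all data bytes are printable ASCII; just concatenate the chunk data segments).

Chunk 1: stream[0..1]='6' size=0x6=6, data at stream[3..9]='mb2a5l' -> body[0..6], body so far='mb2a5l'
Chunk 2: stream[11..12]='8' size=0x8=8, data at stream[14..22]='plgddzyw' -> body[6..14], body so far='mb2a5lplgddzyw'
Chunk 3: stream[24..25]='4' size=0x4=4, data at stream[27..31]='57ar' -> body[14..18], body so far='mb2a5lplgddzyw57ar'
Chunk 4: stream[33..34]='7' size=0x7=7, data at stream[36..43]='6zs666s' -> body[18..25], body so far='mb2a5lplgddzyw57ar6zs666s'
Chunk 5: stream[45..46]='0' size=0 (terminator). Final body='mb2a5lplgddzyw57ar6zs666s' (25 bytes)

Answer: mb2a5lplgddzyw57ar6zs666s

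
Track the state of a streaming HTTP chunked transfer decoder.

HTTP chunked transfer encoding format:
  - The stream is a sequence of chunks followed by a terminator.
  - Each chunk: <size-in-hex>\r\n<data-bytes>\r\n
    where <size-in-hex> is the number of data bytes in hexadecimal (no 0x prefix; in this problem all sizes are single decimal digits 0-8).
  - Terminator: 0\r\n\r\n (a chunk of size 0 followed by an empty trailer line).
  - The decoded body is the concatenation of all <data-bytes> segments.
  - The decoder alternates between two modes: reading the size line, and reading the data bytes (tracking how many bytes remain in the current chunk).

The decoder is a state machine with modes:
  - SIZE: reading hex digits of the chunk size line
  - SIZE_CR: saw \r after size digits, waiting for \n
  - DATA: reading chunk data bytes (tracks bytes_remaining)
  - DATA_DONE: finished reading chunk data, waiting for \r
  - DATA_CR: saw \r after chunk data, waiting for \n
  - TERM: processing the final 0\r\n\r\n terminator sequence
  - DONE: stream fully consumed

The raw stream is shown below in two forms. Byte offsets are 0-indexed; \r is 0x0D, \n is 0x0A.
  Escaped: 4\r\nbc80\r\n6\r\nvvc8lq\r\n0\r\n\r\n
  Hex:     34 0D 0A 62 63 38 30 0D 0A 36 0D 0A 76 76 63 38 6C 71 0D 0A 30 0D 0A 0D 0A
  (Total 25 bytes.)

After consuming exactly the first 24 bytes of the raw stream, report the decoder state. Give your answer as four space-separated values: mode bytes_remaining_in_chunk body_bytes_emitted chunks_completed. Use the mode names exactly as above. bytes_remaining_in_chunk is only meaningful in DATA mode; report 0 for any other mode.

Byte 0 = '4': mode=SIZE remaining=0 emitted=0 chunks_done=0
Byte 1 = 0x0D: mode=SIZE_CR remaining=0 emitted=0 chunks_done=0
Byte 2 = 0x0A: mode=DATA remaining=4 emitted=0 chunks_done=0
Byte 3 = 'b': mode=DATA remaining=3 emitted=1 chunks_done=0
Byte 4 = 'c': mode=DATA remaining=2 emitted=2 chunks_done=0
Byte 5 = '8': mode=DATA remaining=1 emitted=3 chunks_done=0
Byte 6 = '0': mode=DATA_DONE remaining=0 emitted=4 chunks_done=0
Byte 7 = 0x0D: mode=DATA_CR remaining=0 emitted=4 chunks_done=0
Byte 8 = 0x0A: mode=SIZE remaining=0 emitted=4 chunks_done=1
Byte 9 = '6': mode=SIZE remaining=0 emitted=4 chunks_done=1
Byte 10 = 0x0D: mode=SIZE_CR remaining=0 emitted=4 chunks_done=1
Byte 11 = 0x0A: mode=DATA remaining=6 emitted=4 chunks_done=1
Byte 12 = 'v': mode=DATA remaining=5 emitted=5 chunks_done=1
Byte 13 = 'v': mode=DATA remaining=4 emitted=6 chunks_done=1
Byte 14 = 'c': mode=DATA remaining=3 emitted=7 chunks_done=1
Byte 15 = '8': mode=DATA remaining=2 emitted=8 chunks_done=1
Byte 16 = 'l': mode=DATA remaining=1 emitted=9 chunks_done=1
Byte 17 = 'q': mode=DATA_DONE remaining=0 emitted=10 chunks_done=1
Byte 18 = 0x0D: mode=DATA_CR remaining=0 emitted=10 chunks_done=1
Byte 19 = 0x0A: mode=SIZE remaining=0 emitted=10 chunks_done=2
Byte 20 = '0': mode=SIZE remaining=0 emitted=10 chunks_done=2
Byte 21 = 0x0D: mode=SIZE_CR remaining=0 emitted=10 chunks_done=2
Byte 22 = 0x0A: mode=TERM remaining=0 emitted=10 chunks_done=2
Byte 23 = 0x0D: mode=TERM remaining=0 emitted=10 chunks_done=2

Answer: TERM 0 10 2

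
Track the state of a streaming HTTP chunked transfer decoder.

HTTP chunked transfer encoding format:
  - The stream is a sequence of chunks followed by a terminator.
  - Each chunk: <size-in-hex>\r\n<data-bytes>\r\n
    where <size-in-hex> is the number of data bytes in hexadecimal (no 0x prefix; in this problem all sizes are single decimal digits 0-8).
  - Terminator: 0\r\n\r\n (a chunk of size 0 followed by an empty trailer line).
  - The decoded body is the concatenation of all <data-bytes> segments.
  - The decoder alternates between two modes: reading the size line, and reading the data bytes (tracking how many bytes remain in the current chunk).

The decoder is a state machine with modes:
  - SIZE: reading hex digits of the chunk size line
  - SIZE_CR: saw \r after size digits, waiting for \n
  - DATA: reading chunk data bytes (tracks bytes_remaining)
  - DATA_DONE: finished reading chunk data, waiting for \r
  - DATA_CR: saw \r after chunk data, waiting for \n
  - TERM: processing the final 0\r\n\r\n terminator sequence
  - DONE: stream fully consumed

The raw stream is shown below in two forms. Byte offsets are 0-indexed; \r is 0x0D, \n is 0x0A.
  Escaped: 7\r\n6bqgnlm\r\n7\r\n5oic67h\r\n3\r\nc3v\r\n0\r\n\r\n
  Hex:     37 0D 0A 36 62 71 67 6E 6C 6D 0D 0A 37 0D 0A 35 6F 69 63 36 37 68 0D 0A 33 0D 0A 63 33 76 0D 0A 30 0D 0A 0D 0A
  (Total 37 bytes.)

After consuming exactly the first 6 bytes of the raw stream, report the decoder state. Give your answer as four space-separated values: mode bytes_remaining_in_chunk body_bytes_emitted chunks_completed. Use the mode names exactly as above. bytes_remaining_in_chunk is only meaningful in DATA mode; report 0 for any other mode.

Byte 0 = '7': mode=SIZE remaining=0 emitted=0 chunks_done=0
Byte 1 = 0x0D: mode=SIZE_CR remaining=0 emitted=0 chunks_done=0
Byte 2 = 0x0A: mode=DATA remaining=7 emitted=0 chunks_done=0
Byte 3 = '6': mode=DATA remaining=6 emitted=1 chunks_done=0
Byte 4 = 'b': mode=DATA remaining=5 emitted=2 chunks_done=0
Byte 5 = 'q': mode=DATA remaining=4 emitted=3 chunks_done=0

Answer: DATA 4 3 0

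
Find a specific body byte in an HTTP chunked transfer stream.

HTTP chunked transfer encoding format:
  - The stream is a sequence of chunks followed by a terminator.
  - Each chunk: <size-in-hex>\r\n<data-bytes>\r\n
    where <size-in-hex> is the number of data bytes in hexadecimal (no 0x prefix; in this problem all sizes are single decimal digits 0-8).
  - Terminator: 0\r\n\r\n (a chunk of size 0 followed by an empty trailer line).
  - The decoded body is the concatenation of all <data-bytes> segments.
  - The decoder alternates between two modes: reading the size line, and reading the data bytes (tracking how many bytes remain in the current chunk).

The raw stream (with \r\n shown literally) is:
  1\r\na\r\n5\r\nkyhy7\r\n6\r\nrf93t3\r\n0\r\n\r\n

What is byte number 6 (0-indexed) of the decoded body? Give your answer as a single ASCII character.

Answer: r

Derivation:
Chunk 1: stream[0..1]='1' size=0x1=1, data at stream[3..4]='a' -> body[0..1], body so far='a'
Chunk 2: stream[6..7]='5' size=0x5=5, data at stream[9..14]='kyhy7' -> body[1..6], body so far='akyhy7'
Chunk 3: stream[16..17]='6' size=0x6=6, data at stream[19..25]='rf93t3' -> body[6..12], body so far='akyhy7rf93t3'
Chunk 4: stream[27..28]='0' size=0 (terminator). Final body='akyhy7rf93t3' (12 bytes)
Body byte 6 = 'r'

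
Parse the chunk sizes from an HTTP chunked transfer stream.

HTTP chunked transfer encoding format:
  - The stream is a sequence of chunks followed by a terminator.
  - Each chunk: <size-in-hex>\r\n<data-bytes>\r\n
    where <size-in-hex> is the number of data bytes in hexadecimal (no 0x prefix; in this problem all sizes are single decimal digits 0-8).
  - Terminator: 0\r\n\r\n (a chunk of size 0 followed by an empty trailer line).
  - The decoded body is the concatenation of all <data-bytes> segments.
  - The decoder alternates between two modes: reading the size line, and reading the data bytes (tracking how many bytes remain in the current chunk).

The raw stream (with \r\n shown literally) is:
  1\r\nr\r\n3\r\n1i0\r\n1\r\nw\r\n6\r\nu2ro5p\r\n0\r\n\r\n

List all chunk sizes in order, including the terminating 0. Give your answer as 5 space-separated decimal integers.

Answer: 1 3 1 6 0

Derivation:
Chunk 1: stream[0..1]='1' size=0x1=1, data at stream[3..4]='r' -> body[0..1], body so far='r'
Chunk 2: stream[6..7]='3' size=0x3=3, data at stream[9..12]='1i0' -> body[1..4], body so far='r1i0'
Chunk 3: stream[14..15]='1' size=0x1=1, data at stream[17..18]='w' -> body[4..5], body so far='r1i0w'
Chunk 4: stream[20..21]='6' size=0x6=6, data at stream[23..29]='u2ro5p' -> body[5..11], body so far='r1i0wu2ro5p'
Chunk 5: stream[31..32]='0' size=0 (terminator). Final body='r1i0wu2ro5p' (11 bytes)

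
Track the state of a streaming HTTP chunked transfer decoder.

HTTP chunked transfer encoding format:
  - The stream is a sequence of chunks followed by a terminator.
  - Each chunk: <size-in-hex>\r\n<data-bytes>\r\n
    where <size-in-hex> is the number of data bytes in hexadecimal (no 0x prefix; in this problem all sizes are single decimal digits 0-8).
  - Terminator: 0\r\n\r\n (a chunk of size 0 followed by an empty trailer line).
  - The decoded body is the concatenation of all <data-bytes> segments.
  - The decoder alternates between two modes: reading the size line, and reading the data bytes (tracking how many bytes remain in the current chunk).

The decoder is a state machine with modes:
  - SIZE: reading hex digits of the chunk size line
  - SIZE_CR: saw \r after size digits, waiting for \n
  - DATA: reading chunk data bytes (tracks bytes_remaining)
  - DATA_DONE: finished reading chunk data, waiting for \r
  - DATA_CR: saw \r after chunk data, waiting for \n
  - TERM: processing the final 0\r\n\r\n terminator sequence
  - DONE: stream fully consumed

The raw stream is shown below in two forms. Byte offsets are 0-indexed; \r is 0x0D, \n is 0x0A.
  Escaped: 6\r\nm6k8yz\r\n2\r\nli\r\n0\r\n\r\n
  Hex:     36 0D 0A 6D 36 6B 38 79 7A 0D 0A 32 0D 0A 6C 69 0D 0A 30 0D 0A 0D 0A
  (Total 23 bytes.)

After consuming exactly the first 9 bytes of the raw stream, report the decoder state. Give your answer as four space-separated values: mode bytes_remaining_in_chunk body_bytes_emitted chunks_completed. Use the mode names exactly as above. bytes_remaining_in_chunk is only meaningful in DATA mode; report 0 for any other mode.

Answer: DATA_DONE 0 6 0

Derivation:
Byte 0 = '6': mode=SIZE remaining=0 emitted=0 chunks_done=0
Byte 1 = 0x0D: mode=SIZE_CR remaining=0 emitted=0 chunks_done=0
Byte 2 = 0x0A: mode=DATA remaining=6 emitted=0 chunks_done=0
Byte 3 = 'm': mode=DATA remaining=5 emitted=1 chunks_done=0
Byte 4 = '6': mode=DATA remaining=4 emitted=2 chunks_done=0
Byte 5 = 'k': mode=DATA remaining=3 emitted=3 chunks_done=0
Byte 6 = '8': mode=DATA remaining=2 emitted=4 chunks_done=0
Byte 7 = 'y': mode=DATA remaining=1 emitted=5 chunks_done=0
Byte 8 = 'z': mode=DATA_DONE remaining=0 emitted=6 chunks_done=0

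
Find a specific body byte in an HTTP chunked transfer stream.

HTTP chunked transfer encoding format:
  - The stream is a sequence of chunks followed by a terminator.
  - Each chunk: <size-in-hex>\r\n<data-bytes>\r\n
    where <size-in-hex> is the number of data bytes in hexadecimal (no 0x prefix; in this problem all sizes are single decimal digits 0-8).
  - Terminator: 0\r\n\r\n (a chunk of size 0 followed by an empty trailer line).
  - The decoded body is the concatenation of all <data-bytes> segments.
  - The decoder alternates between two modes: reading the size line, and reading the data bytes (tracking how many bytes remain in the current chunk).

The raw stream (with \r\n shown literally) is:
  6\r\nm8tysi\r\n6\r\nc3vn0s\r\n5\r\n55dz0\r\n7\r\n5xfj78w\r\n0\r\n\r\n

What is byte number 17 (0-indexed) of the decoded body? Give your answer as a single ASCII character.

Chunk 1: stream[0..1]='6' size=0x6=6, data at stream[3..9]='m8tysi' -> body[0..6], body so far='m8tysi'
Chunk 2: stream[11..12]='6' size=0x6=6, data at stream[14..20]='c3vn0s' -> body[6..12], body so far='m8tysic3vn0s'
Chunk 3: stream[22..23]='5' size=0x5=5, data at stream[25..30]='55dz0' -> body[12..17], body so far='m8tysic3vn0s55dz0'
Chunk 4: stream[32..33]='7' size=0x7=7, data at stream[35..42]='5xfj78w' -> body[17..24], body so far='m8tysic3vn0s55dz05xfj78w'
Chunk 5: stream[44..45]='0' size=0 (terminator). Final body='m8tysic3vn0s55dz05xfj78w' (24 bytes)
Body byte 17 = '5'

Answer: 5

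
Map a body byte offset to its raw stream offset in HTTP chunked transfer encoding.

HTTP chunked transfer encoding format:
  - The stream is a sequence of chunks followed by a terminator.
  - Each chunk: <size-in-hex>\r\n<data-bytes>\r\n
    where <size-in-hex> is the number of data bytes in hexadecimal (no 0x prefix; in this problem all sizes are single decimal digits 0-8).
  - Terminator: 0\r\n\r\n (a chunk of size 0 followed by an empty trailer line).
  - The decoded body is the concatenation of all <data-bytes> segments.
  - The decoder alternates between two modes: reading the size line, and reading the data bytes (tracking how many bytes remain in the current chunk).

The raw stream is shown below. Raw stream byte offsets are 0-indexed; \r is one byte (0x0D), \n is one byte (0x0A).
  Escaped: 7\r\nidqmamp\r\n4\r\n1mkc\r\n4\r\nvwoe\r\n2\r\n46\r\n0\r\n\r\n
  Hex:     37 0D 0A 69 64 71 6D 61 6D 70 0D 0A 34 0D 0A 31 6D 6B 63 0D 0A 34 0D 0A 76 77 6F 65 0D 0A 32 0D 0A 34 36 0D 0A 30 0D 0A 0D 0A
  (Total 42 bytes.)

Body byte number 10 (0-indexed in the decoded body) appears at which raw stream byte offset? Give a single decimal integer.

Answer: 18

Derivation:
Chunk 1: stream[0..1]='7' size=0x7=7, data at stream[3..10]='idqmamp' -> body[0..7], body so far='idqmamp'
Chunk 2: stream[12..13]='4' size=0x4=4, data at stream[15..19]='1mkc' -> body[7..11], body so far='idqmamp1mkc'
Chunk 3: stream[21..22]='4' size=0x4=4, data at stream[24..28]='vwoe' -> body[11..15], body so far='idqmamp1mkcvwoe'
Chunk 4: stream[30..31]='2' size=0x2=2, data at stream[33..35]='46' -> body[15..17], body so far='idqmamp1mkcvwoe46'
Chunk 5: stream[37..38]='0' size=0 (terminator). Final body='idqmamp1mkcvwoe46' (17 bytes)
Body byte 10 at stream offset 18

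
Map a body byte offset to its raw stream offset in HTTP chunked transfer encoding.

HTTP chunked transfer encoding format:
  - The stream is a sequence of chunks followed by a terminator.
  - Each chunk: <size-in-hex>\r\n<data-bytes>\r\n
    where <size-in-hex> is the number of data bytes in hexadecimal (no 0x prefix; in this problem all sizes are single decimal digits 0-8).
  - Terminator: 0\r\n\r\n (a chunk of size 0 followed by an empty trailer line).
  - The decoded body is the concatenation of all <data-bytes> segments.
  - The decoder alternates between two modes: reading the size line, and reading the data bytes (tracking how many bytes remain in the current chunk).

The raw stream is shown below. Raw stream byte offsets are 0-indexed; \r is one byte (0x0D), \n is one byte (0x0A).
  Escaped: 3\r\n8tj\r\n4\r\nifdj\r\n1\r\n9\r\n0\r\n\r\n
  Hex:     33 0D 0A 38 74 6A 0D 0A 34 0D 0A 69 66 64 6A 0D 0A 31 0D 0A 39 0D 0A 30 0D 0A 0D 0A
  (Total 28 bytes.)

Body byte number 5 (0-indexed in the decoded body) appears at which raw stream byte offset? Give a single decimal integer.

Chunk 1: stream[0..1]='3' size=0x3=3, data at stream[3..6]='8tj' -> body[0..3], body so far='8tj'
Chunk 2: stream[8..9]='4' size=0x4=4, data at stream[11..15]='ifdj' -> body[3..7], body so far='8tjifdj'
Chunk 3: stream[17..18]='1' size=0x1=1, data at stream[20..21]='9' -> body[7..8], body so far='8tjifdj9'
Chunk 4: stream[23..24]='0' size=0 (terminator). Final body='8tjifdj9' (8 bytes)
Body byte 5 at stream offset 13

Answer: 13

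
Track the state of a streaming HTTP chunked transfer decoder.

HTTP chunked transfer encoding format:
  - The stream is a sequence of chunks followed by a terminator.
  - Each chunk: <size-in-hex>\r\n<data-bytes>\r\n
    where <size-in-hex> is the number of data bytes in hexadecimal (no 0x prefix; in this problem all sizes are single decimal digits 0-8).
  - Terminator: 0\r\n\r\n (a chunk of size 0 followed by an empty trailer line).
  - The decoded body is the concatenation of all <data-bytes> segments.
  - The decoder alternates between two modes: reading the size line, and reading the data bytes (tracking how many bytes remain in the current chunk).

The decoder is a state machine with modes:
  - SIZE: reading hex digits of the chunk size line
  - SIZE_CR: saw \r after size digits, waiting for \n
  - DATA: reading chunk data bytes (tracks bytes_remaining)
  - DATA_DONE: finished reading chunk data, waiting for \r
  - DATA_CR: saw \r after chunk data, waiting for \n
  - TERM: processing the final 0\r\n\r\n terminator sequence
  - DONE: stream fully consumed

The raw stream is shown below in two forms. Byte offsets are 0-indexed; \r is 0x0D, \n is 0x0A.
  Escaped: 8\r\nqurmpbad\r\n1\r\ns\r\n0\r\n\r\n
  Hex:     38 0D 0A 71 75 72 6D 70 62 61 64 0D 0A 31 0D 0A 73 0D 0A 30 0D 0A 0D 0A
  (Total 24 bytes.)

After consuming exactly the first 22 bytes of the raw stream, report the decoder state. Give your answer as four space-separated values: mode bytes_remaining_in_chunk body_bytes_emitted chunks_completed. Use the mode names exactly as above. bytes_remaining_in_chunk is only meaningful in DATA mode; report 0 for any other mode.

Byte 0 = '8': mode=SIZE remaining=0 emitted=0 chunks_done=0
Byte 1 = 0x0D: mode=SIZE_CR remaining=0 emitted=0 chunks_done=0
Byte 2 = 0x0A: mode=DATA remaining=8 emitted=0 chunks_done=0
Byte 3 = 'q': mode=DATA remaining=7 emitted=1 chunks_done=0
Byte 4 = 'u': mode=DATA remaining=6 emitted=2 chunks_done=0
Byte 5 = 'r': mode=DATA remaining=5 emitted=3 chunks_done=0
Byte 6 = 'm': mode=DATA remaining=4 emitted=4 chunks_done=0
Byte 7 = 'p': mode=DATA remaining=3 emitted=5 chunks_done=0
Byte 8 = 'b': mode=DATA remaining=2 emitted=6 chunks_done=0
Byte 9 = 'a': mode=DATA remaining=1 emitted=7 chunks_done=0
Byte 10 = 'd': mode=DATA_DONE remaining=0 emitted=8 chunks_done=0
Byte 11 = 0x0D: mode=DATA_CR remaining=0 emitted=8 chunks_done=0
Byte 12 = 0x0A: mode=SIZE remaining=0 emitted=8 chunks_done=1
Byte 13 = '1': mode=SIZE remaining=0 emitted=8 chunks_done=1
Byte 14 = 0x0D: mode=SIZE_CR remaining=0 emitted=8 chunks_done=1
Byte 15 = 0x0A: mode=DATA remaining=1 emitted=8 chunks_done=1
Byte 16 = 's': mode=DATA_DONE remaining=0 emitted=9 chunks_done=1
Byte 17 = 0x0D: mode=DATA_CR remaining=0 emitted=9 chunks_done=1
Byte 18 = 0x0A: mode=SIZE remaining=0 emitted=9 chunks_done=2
Byte 19 = '0': mode=SIZE remaining=0 emitted=9 chunks_done=2
Byte 20 = 0x0D: mode=SIZE_CR remaining=0 emitted=9 chunks_done=2
Byte 21 = 0x0A: mode=TERM remaining=0 emitted=9 chunks_done=2

Answer: TERM 0 9 2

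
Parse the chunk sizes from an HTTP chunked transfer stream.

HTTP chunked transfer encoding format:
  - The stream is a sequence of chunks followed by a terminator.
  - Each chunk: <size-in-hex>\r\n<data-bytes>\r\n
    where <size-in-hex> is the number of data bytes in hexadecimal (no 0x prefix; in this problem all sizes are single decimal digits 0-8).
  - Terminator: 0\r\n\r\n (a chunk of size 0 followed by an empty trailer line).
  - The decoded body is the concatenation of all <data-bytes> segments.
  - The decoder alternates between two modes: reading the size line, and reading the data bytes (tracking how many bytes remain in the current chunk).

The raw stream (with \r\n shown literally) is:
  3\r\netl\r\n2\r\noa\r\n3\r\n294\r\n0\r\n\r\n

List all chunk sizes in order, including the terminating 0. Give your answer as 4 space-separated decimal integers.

Chunk 1: stream[0..1]='3' size=0x3=3, data at stream[3..6]='etl' -> body[0..3], body so far='etl'
Chunk 2: stream[8..9]='2' size=0x2=2, data at stream[11..13]='oa' -> body[3..5], body so far='etloa'
Chunk 3: stream[15..16]='3' size=0x3=3, data at stream[18..21]='294' -> body[5..8], body so far='etloa294'
Chunk 4: stream[23..24]='0' size=0 (terminator). Final body='etloa294' (8 bytes)

Answer: 3 2 3 0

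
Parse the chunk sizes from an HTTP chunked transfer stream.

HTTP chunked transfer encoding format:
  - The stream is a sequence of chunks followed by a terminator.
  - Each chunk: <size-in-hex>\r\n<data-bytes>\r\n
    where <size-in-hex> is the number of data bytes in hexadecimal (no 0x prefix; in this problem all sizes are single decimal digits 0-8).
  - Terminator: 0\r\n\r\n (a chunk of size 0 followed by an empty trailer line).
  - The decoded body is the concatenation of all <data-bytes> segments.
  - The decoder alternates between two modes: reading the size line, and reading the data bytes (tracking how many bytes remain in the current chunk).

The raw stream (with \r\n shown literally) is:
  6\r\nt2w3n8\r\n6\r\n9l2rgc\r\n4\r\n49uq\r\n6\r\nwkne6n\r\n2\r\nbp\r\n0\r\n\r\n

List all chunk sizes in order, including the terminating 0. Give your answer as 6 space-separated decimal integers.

Answer: 6 6 4 6 2 0

Derivation:
Chunk 1: stream[0..1]='6' size=0x6=6, data at stream[3..9]='t2w3n8' -> body[0..6], body so far='t2w3n8'
Chunk 2: stream[11..12]='6' size=0x6=6, data at stream[14..20]='9l2rgc' -> body[6..12], body so far='t2w3n89l2rgc'
Chunk 3: stream[22..23]='4' size=0x4=4, data at stream[25..29]='49uq' -> body[12..16], body so far='t2w3n89l2rgc49uq'
Chunk 4: stream[31..32]='6' size=0x6=6, data at stream[34..40]='wkne6n' -> body[16..22], body so far='t2w3n89l2rgc49uqwkne6n'
Chunk 5: stream[42..43]='2' size=0x2=2, data at stream[45..47]='bp' -> body[22..24], body so far='t2w3n89l2rgc49uqwkne6nbp'
Chunk 6: stream[49..50]='0' size=0 (terminator). Final body='t2w3n89l2rgc49uqwkne6nbp' (24 bytes)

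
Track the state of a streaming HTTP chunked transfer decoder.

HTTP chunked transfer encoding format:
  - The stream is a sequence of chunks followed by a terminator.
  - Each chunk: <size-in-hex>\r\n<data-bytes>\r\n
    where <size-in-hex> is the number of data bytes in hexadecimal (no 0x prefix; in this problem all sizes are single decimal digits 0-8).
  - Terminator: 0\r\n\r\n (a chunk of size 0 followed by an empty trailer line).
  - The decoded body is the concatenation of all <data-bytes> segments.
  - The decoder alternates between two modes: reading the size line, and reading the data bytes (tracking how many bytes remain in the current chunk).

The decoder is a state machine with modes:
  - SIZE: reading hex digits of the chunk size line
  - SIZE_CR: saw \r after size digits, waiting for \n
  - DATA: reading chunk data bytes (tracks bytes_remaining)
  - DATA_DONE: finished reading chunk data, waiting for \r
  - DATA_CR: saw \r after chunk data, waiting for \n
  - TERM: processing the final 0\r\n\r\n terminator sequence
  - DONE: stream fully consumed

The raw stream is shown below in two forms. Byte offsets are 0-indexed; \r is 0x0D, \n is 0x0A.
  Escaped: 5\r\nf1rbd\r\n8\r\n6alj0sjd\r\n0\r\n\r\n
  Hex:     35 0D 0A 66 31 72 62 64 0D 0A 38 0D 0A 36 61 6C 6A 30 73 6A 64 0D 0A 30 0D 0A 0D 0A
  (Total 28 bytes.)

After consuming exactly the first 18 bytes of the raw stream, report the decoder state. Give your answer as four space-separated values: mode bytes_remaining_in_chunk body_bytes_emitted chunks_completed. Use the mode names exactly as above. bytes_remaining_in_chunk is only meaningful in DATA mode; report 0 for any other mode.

Answer: DATA 3 10 1

Derivation:
Byte 0 = '5': mode=SIZE remaining=0 emitted=0 chunks_done=0
Byte 1 = 0x0D: mode=SIZE_CR remaining=0 emitted=0 chunks_done=0
Byte 2 = 0x0A: mode=DATA remaining=5 emitted=0 chunks_done=0
Byte 3 = 'f': mode=DATA remaining=4 emitted=1 chunks_done=0
Byte 4 = '1': mode=DATA remaining=3 emitted=2 chunks_done=0
Byte 5 = 'r': mode=DATA remaining=2 emitted=3 chunks_done=0
Byte 6 = 'b': mode=DATA remaining=1 emitted=4 chunks_done=0
Byte 7 = 'd': mode=DATA_DONE remaining=0 emitted=5 chunks_done=0
Byte 8 = 0x0D: mode=DATA_CR remaining=0 emitted=5 chunks_done=0
Byte 9 = 0x0A: mode=SIZE remaining=0 emitted=5 chunks_done=1
Byte 10 = '8': mode=SIZE remaining=0 emitted=5 chunks_done=1
Byte 11 = 0x0D: mode=SIZE_CR remaining=0 emitted=5 chunks_done=1
Byte 12 = 0x0A: mode=DATA remaining=8 emitted=5 chunks_done=1
Byte 13 = '6': mode=DATA remaining=7 emitted=6 chunks_done=1
Byte 14 = 'a': mode=DATA remaining=6 emitted=7 chunks_done=1
Byte 15 = 'l': mode=DATA remaining=5 emitted=8 chunks_done=1
Byte 16 = 'j': mode=DATA remaining=4 emitted=9 chunks_done=1
Byte 17 = '0': mode=DATA remaining=3 emitted=10 chunks_done=1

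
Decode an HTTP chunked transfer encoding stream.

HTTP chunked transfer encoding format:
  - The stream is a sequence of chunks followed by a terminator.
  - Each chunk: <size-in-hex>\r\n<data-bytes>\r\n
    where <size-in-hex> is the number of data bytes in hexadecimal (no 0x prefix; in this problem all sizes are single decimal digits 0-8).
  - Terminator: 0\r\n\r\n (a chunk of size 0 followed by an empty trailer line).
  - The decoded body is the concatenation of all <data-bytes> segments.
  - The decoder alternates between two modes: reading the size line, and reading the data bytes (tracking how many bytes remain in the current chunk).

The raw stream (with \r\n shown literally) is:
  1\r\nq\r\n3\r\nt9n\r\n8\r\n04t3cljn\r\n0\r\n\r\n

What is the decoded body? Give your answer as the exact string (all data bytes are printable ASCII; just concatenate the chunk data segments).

Answer: qt9n04t3cljn

Derivation:
Chunk 1: stream[0..1]='1' size=0x1=1, data at stream[3..4]='q' -> body[0..1], body so far='q'
Chunk 2: stream[6..7]='3' size=0x3=3, data at stream[9..12]='t9n' -> body[1..4], body so far='qt9n'
Chunk 3: stream[14..15]='8' size=0x8=8, data at stream[17..25]='04t3cljn' -> body[4..12], body so far='qt9n04t3cljn'
Chunk 4: stream[27..28]='0' size=0 (terminator). Final body='qt9n04t3cljn' (12 bytes)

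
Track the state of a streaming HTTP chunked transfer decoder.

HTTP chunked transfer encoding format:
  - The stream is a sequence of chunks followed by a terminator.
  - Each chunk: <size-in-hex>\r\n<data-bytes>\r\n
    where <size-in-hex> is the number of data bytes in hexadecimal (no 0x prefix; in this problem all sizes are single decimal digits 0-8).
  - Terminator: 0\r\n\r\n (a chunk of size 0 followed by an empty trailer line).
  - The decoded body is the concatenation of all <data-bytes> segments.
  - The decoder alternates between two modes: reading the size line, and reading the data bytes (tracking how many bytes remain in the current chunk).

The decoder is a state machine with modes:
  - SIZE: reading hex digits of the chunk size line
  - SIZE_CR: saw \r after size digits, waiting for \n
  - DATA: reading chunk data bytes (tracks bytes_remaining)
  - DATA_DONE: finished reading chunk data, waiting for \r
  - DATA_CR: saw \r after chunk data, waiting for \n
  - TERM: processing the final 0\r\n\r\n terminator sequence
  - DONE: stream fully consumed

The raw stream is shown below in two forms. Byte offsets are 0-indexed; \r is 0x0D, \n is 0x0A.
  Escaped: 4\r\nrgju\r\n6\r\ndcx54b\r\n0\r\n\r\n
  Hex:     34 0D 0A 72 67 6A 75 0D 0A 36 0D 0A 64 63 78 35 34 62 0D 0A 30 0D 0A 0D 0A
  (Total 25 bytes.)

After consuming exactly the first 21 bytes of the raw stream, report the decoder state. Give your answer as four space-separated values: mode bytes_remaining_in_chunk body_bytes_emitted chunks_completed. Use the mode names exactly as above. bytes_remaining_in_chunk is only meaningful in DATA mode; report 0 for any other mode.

Byte 0 = '4': mode=SIZE remaining=0 emitted=0 chunks_done=0
Byte 1 = 0x0D: mode=SIZE_CR remaining=0 emitted=0 chunks_done=0
Byte 2 = 0x0A: mode=DATA remaining=4 emitted=0 chunks_done=0
Byte 3 = 'r': mode=DATA remaining=3 emitted=1 chunks_done=0
Byte 4 = 'g': mode=DATA remaining=2 emitted=2 chunks_done=0
Byte 5 = 'j': mode=DATA remaining=1 emitted=3 chunks_done=0
Byte 6 = 'u': mode=DATA_DONE remaining=0 emitted=4 chunks_done=0
Byte 7 = 0x0D: mode=DATA_CR remaining=0 emitted=4 chunks_done=0
Byte 8 = 0x0A: mode=SIZE remaining=0 emitted=4 chunks_done=1
Byte 9 = '6': mode=SIZE remaining=0 emitted=4 chunks_done=1
Byte 10 = 0x0D: mode=SIZE_CR remaining=0 emitted=4 chunks_done=1
Byte 11 = 0x0A: mode=DATA remaining=6 emitted=4 chunks_done=1
Byte 12 = 'd': mode=DATA remaining=5 emitted=5 chunks_done=1
Byte 13 = 'c': mode=DATA remaining=4 emitted=6 chunks_done=1
Byte 14 = 'x': mode=DATA remaining=3 emitted=7 chunks_done=1
Byte 15 = '5': mode=DATA remaining=2 emitted=8 chunks_done=1
Byte 16 = '4': mode=DATA remaining=1 emitted=9 chunks_done=1
Byte 17 = 'b': mode=DATA_DONE remaining=0 emitted=10 chunks_done=1
Byte 18 = 0x0D: mode=DATA_CR remaining=0 emitted=10 chunks_done=1
Byte 19 = 0x0A: mode=SIZE remaining=0 emitted=10 chunks_done=2
Byte 20 = '0': mode=SIZE remaining=0 emitted=10 chunks_done=2

Answer: SIZE 0 10 2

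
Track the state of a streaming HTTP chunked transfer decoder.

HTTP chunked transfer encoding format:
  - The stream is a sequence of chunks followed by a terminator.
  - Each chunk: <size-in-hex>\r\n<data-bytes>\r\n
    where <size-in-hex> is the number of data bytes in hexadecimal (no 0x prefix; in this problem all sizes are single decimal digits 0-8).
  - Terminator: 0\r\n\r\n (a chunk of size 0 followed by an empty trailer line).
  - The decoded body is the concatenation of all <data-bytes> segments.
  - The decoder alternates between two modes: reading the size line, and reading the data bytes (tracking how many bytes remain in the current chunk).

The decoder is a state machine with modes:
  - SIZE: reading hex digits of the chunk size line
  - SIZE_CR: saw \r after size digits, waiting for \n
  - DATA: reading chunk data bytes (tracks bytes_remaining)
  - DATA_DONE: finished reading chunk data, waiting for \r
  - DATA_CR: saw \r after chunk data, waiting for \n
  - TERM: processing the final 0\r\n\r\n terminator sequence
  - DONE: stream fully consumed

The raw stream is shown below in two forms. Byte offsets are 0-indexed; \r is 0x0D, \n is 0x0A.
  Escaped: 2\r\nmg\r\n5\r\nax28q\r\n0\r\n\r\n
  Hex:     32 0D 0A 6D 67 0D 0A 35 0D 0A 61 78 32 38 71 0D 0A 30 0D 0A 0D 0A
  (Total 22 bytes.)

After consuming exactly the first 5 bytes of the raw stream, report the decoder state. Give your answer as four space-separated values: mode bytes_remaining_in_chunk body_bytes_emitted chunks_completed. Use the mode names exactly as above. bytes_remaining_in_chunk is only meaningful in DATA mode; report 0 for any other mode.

Byte 0 = '2': mode=SIZE remaining=0 emitted=0 chunks_done=0
Byte 1 = 0x0D: mode=SIZE_CR remaining=0 emitted=0 chunks_done=0
Byte 2 = 0x0A: mode=DATA remaining=2 emitted=0 chunks_done=0
Byte 3 = 'm': mode=DATA remaining=1 emitted=1 chunks_done=0
Byte 4 = 'g': mode=DATA_DONE remaining=0 emitted=2 chunks_done=0

Answer: DATA_DONE 0 2 0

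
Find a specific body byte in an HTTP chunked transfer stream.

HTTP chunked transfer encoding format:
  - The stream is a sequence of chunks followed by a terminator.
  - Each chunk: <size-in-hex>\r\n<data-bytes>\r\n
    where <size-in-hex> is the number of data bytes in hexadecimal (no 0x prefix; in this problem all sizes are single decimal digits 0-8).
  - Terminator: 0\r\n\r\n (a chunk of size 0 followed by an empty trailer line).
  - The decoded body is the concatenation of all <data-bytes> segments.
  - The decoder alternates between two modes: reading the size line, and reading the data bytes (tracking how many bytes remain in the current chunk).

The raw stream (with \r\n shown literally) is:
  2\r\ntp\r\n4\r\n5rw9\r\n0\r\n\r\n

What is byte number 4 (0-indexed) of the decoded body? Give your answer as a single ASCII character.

Answer: w

Derivation:
Chunk 1: stream[0..1]='2' size=0x2=2, data at stream[3..5]='tp' -> body[0..2], body so far='tp'
Chunk 2: stream[7..8]='4' size=0x4=4, data at stream[10..14]='5rw9' -> body[2..6], body so far='tp5rw9'
Chunk 3: stream[16..17]='0' size=0 (terminator). Final body='tp5rw9' (6 bytes)
Body byte 4 = 'w'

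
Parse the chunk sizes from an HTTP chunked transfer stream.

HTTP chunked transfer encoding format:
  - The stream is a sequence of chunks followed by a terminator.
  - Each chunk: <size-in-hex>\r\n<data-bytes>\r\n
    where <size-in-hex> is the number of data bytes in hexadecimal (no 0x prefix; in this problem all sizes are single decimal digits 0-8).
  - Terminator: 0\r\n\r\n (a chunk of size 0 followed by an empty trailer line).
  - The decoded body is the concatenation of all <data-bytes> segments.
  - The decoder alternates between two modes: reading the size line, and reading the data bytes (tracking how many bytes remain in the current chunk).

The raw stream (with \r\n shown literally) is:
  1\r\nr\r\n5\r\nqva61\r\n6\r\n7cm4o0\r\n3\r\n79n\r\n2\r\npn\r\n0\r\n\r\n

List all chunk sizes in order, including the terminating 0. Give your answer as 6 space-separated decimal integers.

Chunk 1: stream[0..1]='1' size=0x1=1, data at stream[3..4]='r' -> body[0..1], body so far='r'
Chunk 2: stream[6..7]='5' size=0x5=5, data at stream[9..14]='qva61' -> body[1..6], body so far='rqva61'
Chunk 3: stream[16..17]='6' size=0x6=6, data at stream[19..25]='7cm4o0' -> body[6..12], body so far='rqva617cm4o0'
Chunk 4: stream[27..28]='3' size=0x3=3, data at stream[30..33]='79n' -> body[12..15], body so far='rqva617cm4o079n'
Chunk 5: stream[35..36]='2' size=0x2=2, data at stream[38..40]='pn' -> body[15..17], body so far='rqva617cm4o079npn'
Chunk 6: stream[42..43]='0' size=0 (terminator). Final body='rqva617cm4o079npn' (17 bytes)

Answer: 1 5 6 3 2 0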